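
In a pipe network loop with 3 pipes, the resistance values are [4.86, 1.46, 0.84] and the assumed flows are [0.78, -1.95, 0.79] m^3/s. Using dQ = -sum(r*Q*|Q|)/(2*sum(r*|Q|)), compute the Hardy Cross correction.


Numerator terms (r*Q*|Q|): 4.86*0.78*|0.78| = 2.9568; 1.46*-1.95*|-1.95| = -5.5516; 0.84*0.79*|0.79| = 0.5242.
Sum of numerator = -2.0706.
Denominator terms (r*|Q|): 4.86*|0.78| = 3.7908; 1.46*|-1.95| = 2.847; 0.84*|0.79| = 0.6636.
2 * sum of denominator = 2 * 7.3014 = 14.6028.
dQ = --2.0706 / 14.6028 = 0.1418 m^3/s.

0.1418


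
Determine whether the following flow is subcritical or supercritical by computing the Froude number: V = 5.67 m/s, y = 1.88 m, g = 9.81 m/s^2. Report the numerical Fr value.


The Froude number is defined as Fr = V / sqrt(g*y).
g*y = 9.81 * 1.88 = 18.4428.
sqrt(g*y) = sqrt(18.4428) = 4.2945.
Fr = 5.67 / 4.2945 = 1.3203.
Since Fr > 1, the flow is supercritical.

1.3203


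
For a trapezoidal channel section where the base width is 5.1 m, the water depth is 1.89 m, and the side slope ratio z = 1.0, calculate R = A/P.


For a trapezoidal section with side slope z:
A = (b + z*y)*y = (5.1 + 1.0*1.89)*1.89 = 13.211 m^2.
P = b + 2*y*sqrt(1 + z^2) = 5.1 + 2*1.89*sqrt(1 + 1.0^2) = 10.446 m.
R = A/P = 13.211 / 10.446 = 1.2647 m.

1.2647


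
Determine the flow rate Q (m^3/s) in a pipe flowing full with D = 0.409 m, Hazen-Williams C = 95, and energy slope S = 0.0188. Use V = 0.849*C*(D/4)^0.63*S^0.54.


For a full circular pipe, R = D/4 = 0.409/4 = 0.1022 m.
V = 0.849 * 95 * 0.1022^0.63 * 0.0188^0.54
  = 0.849 * 95 * 0.237732 * 0.116962
  = 2.2427 m/s.
Pipe area A = pi*D^2/4 = pi*0.409^2/4 = 0.1314 m^2.
Q = A * V = 0.1314 * 2.2427 = 0.2946 m^3/s.

0.2946


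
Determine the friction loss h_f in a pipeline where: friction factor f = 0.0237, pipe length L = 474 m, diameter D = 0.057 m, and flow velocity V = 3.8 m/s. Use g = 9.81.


Darcy-Weisbach equation: h_f = f * (L/D) * V^2/(2g).
f * L/D = 0.0237 * 474/0.057 = 197.0842.
V^2/(2g) = 3.8^2 / (2*9.81) = 14.44 / 19.62 = 0.736 m.
h_f = 197.0842 * 0.736 = 145.051 m.

145.051


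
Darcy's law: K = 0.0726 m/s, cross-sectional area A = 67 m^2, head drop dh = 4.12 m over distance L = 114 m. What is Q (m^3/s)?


Darcy's law: Q = K * A * i, where i = dh/L.
Hydraulic gradient i = 4.12 / 114 = 0.03614.
Q = 0.0726 * 67 * 0.03614
  = 0.1758 m^3/s.

0.1758


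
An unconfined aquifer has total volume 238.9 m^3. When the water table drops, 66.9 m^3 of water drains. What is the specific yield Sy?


Specific yield Sy = Volume drained / Total volume.
Sy = 66.9 / 238.9
   = 0.28.

0.28


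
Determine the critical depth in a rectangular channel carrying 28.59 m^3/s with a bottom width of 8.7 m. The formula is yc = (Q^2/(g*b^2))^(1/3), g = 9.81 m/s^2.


Using yc = (Q^2 / (g * b^2))^(1/3):
Q^2 = 28.59^2 = 817.39.
g * b^2 = 9.81 * 8.7^2 = 9.81 * 75.69 = 742.52.
Q^2 / (g*b^2) = 817.39 / 742.52 = 1.1008.
yc = 1.1008^(1/3) = 1.0325 m.

1.0325


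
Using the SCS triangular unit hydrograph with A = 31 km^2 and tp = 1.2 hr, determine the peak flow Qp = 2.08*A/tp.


SCS formula: Qp = 2.08 * A / tp.
Qp = 2.08 * 31 / 1.2
   = 64.48 / 1.2
   = 53.73 m^3/s per cm.

53.73


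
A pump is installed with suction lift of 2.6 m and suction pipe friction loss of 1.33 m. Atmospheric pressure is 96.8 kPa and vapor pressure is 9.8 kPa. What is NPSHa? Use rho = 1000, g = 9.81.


NPSHa = p_atm/(rho*g) - z_s - hf_s - p_vap/(rho*g).
p_atm/(rho*g) = 96.8*1000 / (1000*9.81) = 9.867 m.
p_vap/(rho*g) = 9.8*1000 / (1000*9.81) = 0.999 m.
NPSHa = 9.867 - 2.6 - 1.33 - 0.999
      = 4.94 m.

4.94


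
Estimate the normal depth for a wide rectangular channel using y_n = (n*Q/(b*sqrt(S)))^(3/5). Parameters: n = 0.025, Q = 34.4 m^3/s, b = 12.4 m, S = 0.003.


We use the wide-channel approximation y_n = (n*Q/(b*sqrt(S)))^(3/5).
sqrt(S) = sqrt(0.003) = 0.054772.
Numerator: n*Q = 0.025 * 34.4 = 0.86.
Denominator: b*sqrt(S) = 12.4 * 0.054772 = 0.679173.
arg = 1.2662.
y_n = 1.2662^(3/5) = 1.1522 m.

1.1522


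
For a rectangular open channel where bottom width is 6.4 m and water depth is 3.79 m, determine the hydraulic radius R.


For a rectangular section:
Flow area A = b * y = 6.4 * 3.79 = 24.26 m^2.
Wetted perimeter P = b + 2y = 6.4 + 2*3.79 = 13.98 m.
Hydraulic radius R = A/P = 24.26 / 13.98 = 1.7351 m.

1.7351


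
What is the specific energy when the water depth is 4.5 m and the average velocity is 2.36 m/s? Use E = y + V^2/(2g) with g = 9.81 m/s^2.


Specific energy E = y + V^2/(2g).
Velocity head = V^2/(2g) = 2.36^2 / (2*9.81) = 5.5696 / 19.62 = 0.2839 m.
E = 4.5 + 0.2839 = 4.7839 m.

4.7839


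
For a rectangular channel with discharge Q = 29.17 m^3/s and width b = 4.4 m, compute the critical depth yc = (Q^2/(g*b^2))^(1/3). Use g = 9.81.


Using yc = (Q^2 / (g * b^2))^(1/3):
Q^2 = 29.17^2 = 850.89.
g * b^2 = 9.81 * 4.4^2 = 9.81 * 19.36 = 189.92.
Q^2 / (g*b^2) = 850.89 / 189.92 = 4.4803.
yc = 4.4803^(1/3) = 1.6485 m.

1.6485


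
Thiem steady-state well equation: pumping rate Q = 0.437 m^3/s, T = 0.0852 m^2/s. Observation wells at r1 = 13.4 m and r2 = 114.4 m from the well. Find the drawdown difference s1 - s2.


Thiem equation: s1 - s2 = Q/(2*pi*T) * ln(r2/r1).
ln(r2/r1) = ln(114.4/13.4) = 2.1444.
Q/(2*pi*T) = 0.437 / (2*pi*0.0852) = 0.437 / 0.5353 = 0.8163.
s1 - s2 = 0.8163 * 2.1444 = 1.7506 m.

1.7506


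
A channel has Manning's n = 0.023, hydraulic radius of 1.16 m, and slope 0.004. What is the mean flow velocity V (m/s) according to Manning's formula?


Manning's equation gives V = (1/n) * R^(2/3) * S^(1/2).
First, compute R^(2/3) = 1.16^(2/3) = 1.104.
Next, S^(1/2) = 0.004^(1/2) = 0.063246.
Then 1/n = 1/0.023 = 43.48.
V = 43.48 * 1.104 * 0.063246 = 3.0358 m/s.

3.0358


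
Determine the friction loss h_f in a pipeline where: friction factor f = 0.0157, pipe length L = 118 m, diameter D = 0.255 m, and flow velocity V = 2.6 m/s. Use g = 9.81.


Darcy-Weisbach equation: h_f = f * (L/D) * V^2/(2g).
f * L/D = 0.0157 * 118/0.255 = 7.2651.
V^2/(2g) = 2.6^2 / (2*9.81) = 6.76 / 19.62 = 0.3445 m.
h_f = 7.2651 * 0.3445 = 2.503 m.

2.503


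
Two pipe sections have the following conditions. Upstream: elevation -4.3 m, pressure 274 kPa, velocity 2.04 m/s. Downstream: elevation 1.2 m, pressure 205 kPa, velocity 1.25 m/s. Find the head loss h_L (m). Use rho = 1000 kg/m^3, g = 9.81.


Total head at each section: H = z + p/(rho*g) + V^2/(2g).
H1 = -4.3 + 274*1000/(1000*9.81) + 2.04^2/(2*9.81)
   = -4.3 + 27.931 + 0.2121
   = 23.843 m.
H2 = 1.2 + 205*1000/(1000*9.81) + 1.25^2/(2*9.81)
   = 1.2 + 20.897 + 0.0796
   = 22.177 m.
h_L = H1 - H2 = 23.843 - 22.177 = 1.666 m.

1.666


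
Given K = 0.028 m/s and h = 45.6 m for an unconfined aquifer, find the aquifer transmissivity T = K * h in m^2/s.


Transmissivity is defined as T = K * h.
T = 0.028 * 45.6
  = 1.2768 m^2/s.

1.2768


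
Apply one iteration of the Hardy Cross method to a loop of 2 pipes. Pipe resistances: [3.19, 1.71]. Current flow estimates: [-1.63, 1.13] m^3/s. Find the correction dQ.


Numerator terms (r*Q*|Q|): 3.19*-1.63*|-1.63| = -8.4755; 1.71*1.13*|1.13| = 2.1835.
Sum of numerator = -6.292.
Denominator terms (r*|Q|): 3.19*|-1.63| = 5.1997; 1.71*|1.13| = 1.9323.
2 * sum of denominator = 2 * 7.132 = 14.264.
dQ = --6.292 / 14.264 = 0.4411 m^3/s.

0.4411


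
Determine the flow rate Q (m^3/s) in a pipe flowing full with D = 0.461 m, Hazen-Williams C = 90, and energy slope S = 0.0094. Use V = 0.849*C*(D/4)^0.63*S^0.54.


For a full circular pipe, R = D/4 = 0.461/4 = 0.1153 m.
V = 0.849 * 90 * 0.1153^0.63 * 0.0094^0.54
  = 0.849 * 90 * 0.25635 * 0.080443
  = 1.5757 m/s.
Pipe area A = pi*D^2/4 = pi*0.461^2/4 = 0.1669 m^2.
Q = A * V = 0.1669 * 1.5757 = 0.263 m^3/s.

0.263


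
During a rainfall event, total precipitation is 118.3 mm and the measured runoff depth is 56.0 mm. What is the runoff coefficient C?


The runoff coefficient C = runoff depth / rainfall depth.
C = 56.0 / 118.3
  = 0.4734.

0.4734


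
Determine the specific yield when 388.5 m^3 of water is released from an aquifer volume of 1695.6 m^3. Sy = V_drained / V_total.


Specific yield Sy = Volume drained / Total volume.
Sy = 388.5 / 1695.6
   = 0.2291.

0.2291


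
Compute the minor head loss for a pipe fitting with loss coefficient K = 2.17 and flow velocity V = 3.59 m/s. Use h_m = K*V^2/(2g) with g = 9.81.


Minor loss formula: h_m = K * V^2/(2g).
V^2 = 3.59^2 = 12.8881.
V^2/(2g) = 12.8881 / 19.62 = 0.6569 m.
h_m = 2.17 * 0.6569 = 1.4254 m.

1.4254


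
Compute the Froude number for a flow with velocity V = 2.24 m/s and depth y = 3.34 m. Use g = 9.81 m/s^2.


The Froude number is defined as Fr = V / sqrt(g*y).
g*y = 9.81 * 3.34 = 32.7654.
sqrt(g*y) = sqrt(32.7654) = 5.7241.
Fr = 2.24 / 5.7241 = 0.3913.

0.3913


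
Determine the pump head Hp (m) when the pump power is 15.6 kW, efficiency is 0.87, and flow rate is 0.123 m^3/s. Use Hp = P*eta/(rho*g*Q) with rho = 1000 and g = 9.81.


Pump head formula: Hp = P * eta / (rho * g * Q).
Numerator: P * eta = 15.6 * 1000 * 0.87 = 13572.0 W.
Denominator: rho * g * Q = 1000 * 9.81 * 0.123 = 1206.63.
Hp = 13572.0 / 1206.63 = 11.25 m.

11.25


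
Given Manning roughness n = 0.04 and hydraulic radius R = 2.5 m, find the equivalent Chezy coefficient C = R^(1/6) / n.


The Chezy coefficient relates to Manning's n through C = R^(1/6) / n.
R^(1/6) = 2.5^(1/6) = 1.164993.
C = 1.164993 / 0.04 = 29.12 m^(1/2)/s.

29.12


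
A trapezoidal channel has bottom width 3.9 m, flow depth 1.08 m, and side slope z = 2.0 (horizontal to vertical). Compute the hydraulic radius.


For a trapezoidal section with side slope z:
A = (b + z*y)*y = (3.9 + 2.0*1.08)*1.08 = 6.545 m^2.
P = b + 2*y*sqrt(1 + z^2) = 3.9 + 2*1.08*sqrt(1 + 2.0^2) = 8.73 m.
R = A/P = 6.545 / 8.73 = 0.7497 m.

0.7497


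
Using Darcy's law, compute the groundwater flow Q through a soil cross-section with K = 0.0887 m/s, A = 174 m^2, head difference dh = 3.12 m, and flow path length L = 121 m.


Darcy's law: Q = K * A * i, where i = dh/L.
Hydraulic gradient i = 3.12 / 121 = 0.025785.
Q = 0.0887 * 174 * 0.025785
  = 0.398 m^3/s.

0.398


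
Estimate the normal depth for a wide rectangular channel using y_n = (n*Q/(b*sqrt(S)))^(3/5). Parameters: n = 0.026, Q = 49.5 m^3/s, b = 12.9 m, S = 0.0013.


We use the wide-channel approximation y_n = (n*Q/(b*sqrt(S)))^(3/5).
sqrt(S) = sqrt(0.0013) = 0.036056.
Numerator: n*Q = 0.026 * 49.5 = 1.287.
Denominator: b*sqrt(S) = 12.9 * 0.036056 = 0.465122.
arg = 2.7671.
y_n = 2.7671^(3/5) = 1.8417 m.

1.8417


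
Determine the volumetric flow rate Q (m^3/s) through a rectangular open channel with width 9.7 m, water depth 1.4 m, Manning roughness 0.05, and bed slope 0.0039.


For a rectangular channel, the cross-sectional area A = b * y = 9.7 * 1.4 = 13.58 m^2.
The wetted perimeter P = b + 2y = 9.7 + 2*1.4 = 12.5 m.
Hydraulic radius R = A/P = 13.58/12.5 = 1.0864 m.
Velocity V = (1/n)*R^(2/3)*S^(1/2) = (1/0.05)*1.0864^(2/3)*0.0039^(1/2) = 1.3199 m/s.
Discharge Q = A * V = 13.58 * 1.3199 = 17.925 m^3/s.

17.925


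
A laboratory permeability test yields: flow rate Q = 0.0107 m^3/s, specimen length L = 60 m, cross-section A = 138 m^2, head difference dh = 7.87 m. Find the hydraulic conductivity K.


From K = Q*L / (A*dh):
Numerator: Q*L = 0.0107 * 60 = 0.642.
Denominator: A*dh = 138 * 7.87 = 1086.06.
K = 0.642 / 1086.06 = 0.000591 m/s.

0.000591


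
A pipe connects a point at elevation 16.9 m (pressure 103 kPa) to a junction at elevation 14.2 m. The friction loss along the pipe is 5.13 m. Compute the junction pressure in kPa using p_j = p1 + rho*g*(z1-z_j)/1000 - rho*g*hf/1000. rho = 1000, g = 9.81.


Junction pressure: p_j = p1 + rho*g*(z1 - z_j)/1000 - rho*g*hf/1000.
Elevation term = 1000*9.81*(16.9 - 14.2)/1000 = 26.487 kPa.
Friction term = 1000*9.81*5.13/1000 = 50.325 kPa.
p_j = 103 + 26.487 - 50.325 = 79.16 kPa.

79.16


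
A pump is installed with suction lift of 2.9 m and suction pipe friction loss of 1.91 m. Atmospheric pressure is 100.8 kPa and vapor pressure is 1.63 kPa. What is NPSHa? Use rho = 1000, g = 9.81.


NPSHa = p_atm/(rho*g) - z_s - hf_s - p_vap/(rho*g).
p_atm/(rho*g) = 100.8*1000 / (1000*9.81) = 10.275 m.
p_vap/(rho*g) = 1.63*1000 / (1000*9.81) = 0.166 m.
NPSHa = 10.275 - 2.9 - 1.91 - 0.166
      = 5.3 m.

5.3


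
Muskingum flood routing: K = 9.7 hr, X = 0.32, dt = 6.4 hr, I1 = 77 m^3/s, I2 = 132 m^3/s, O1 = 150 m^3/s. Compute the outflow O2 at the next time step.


Muskingum coefficients:
denom = 2*K*(1-X) + dt = 2*9.7*(1-0.32) + 6.4 = 19.592.
C0 = (dt - 2*K*X)/denom = (6.4 - 2*9.7*0.32)/19.592 = 0.0098.
C1 = (dt + 2*K*X)/denom = (6.4 + 2*9.7*0.32)/19.592 = 0.6435.
C2 = (2*K*(1-X) - dt)/denom = 0.3467.
O2 = C0*I2 + C1*I1 + C2*O1
   = 0.0098*132 + 0.6435*77 + 0.3467*150
   = 102.85 m^3/s.

102.85


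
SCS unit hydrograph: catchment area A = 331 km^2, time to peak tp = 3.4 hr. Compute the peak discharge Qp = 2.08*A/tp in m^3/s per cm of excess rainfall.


SCS formula: Qp = 2.08 * A / tp.
Qp = 2.08 * 331 / 3.4
   = 688.48 / 3.4
   = 202.49 m^3/s per cm.

202.49


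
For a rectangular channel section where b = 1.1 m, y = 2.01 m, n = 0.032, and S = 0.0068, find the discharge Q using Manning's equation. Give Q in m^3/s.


For a rectangular channel, the cross-sectional area A = b * y = 1.1 * 2.01 = 2.21 m^2.
The wetted perimeter P = b + 2y = 1.1 + 2*2.01 = 5.12 m.
Hydraulic radius R = A/P = 2.21/5.12 = 0.4318 m.
Velocity V = (1/n)*R^(2/3)*S^(1/2) = (1/0.032)*0.4318^(2/3)*0.0068^(1/2) = 1.4723 m/s.
Discharge Q = A * V = 2.21 * 1.4723 = 3.255 m^3/s.

3.255


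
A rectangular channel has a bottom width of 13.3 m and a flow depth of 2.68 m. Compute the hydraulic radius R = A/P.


For a rectangular section:
Flow area A = b * y = 13.3 * 2.68 = 35.64 m^2.
Wetted perimeter P = b + 2y = 13.3 + 2*2.68 = 18.66 m.
Hydraulic radius R = A/P = 35.64 / 18.66 = 1.9102 m.

1.9102


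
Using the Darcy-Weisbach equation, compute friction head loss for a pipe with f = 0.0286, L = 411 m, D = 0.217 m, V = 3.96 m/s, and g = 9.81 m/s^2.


Darcy-Weisbach equation: h_f = f * (L/D) * V^2/(2g).
f * L/D = 0.0286 * 411/0.217 = 54.1687.
V^2/(2g) = 3.96^2 / (2*9.81) = 15.6816 / 19.62 = 0.7993 m.
h_f = 54.1687 * 0.7993 = 43.295 m.

43.295


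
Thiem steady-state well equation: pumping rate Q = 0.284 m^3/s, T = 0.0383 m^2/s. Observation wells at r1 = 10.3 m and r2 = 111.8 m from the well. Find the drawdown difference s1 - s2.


Thiem equation: s1 - s2 = Q/(2*pi*T) * ln(r2/r1).
ln(r2/r1) = ln(111.8/10.3) = 2.3846.
Q/(2*pi*T) = 0.284 / (2*pi*0.0383) = 0.284 / 0.2406 = 1.1802.
s1 - s2 = 1.1802 * 2.3846 = 2.8142 m.

2.8142


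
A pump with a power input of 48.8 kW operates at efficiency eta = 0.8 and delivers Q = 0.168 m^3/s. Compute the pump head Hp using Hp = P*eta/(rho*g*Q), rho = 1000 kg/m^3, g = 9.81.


Pump head formula: Hp = P * eta / (rho * g * Q).
Numerator: P * eta = 48.8 * 1000 * 0.8 = 39040.0 W.
Denominator: rho * g * Q = 1000 * 9.81 * 0.168 = 1648.08.
Hp = 39040.0 / 1648.08 = 23.69 m.

23.69


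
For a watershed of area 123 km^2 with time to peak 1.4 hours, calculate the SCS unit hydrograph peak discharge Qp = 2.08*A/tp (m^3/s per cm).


SCS formula: Qp = 2.08 * A / tp.
Qp = 2.08 * 123 / 1.4
   = 255.84 / 1.4
   = 182.74 m^3/s per cm.

182.74


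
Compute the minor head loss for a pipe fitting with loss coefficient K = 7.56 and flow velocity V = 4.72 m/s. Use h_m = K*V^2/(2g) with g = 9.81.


Minor loss formula: h_m = K * V^2/(2g).
V^2 = 4.72^2 = 22.2784.
V^2/(2g) = 22.2784 / 19.62 = 1.1355 m.
h_m = 7.56 * 1.1355 = 8.5843 m.

8.5843


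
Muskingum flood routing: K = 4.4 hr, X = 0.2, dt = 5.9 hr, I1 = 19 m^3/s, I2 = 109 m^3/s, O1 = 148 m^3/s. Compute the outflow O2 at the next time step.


Muskingum coefficients:
denom = 2*K*(1-X) + dt = 2*4.4*(1-0.2) + 5.9 = 12.94.
C0 = (dt - 2*K*X)/denom = (5.9 - 2*4.4*0.2)/12.94 = 0.3199.
C1 = (dt + 2*K*X)/denom = (5.9 + 2*4.4*0.2)/12.94 = 0.592.
C2 = (2*K*(1-X) - dt)/denom = 0.0881.
O2 = C0*I2 + C1*I1 + C2*O1
   = 0.3199*109 + 0.592*19 + 0.0881*148
   = 59.16 m^3/s.

59.16


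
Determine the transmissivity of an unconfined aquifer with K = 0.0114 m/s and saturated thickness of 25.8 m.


Transmissivity is defined as T = K * h.
T = 0.0114 * 25.8
  = 0.2941 m^2/s.

0.2941


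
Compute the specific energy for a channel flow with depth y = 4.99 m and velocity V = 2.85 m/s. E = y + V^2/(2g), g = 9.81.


Specific energy E = y + V^2/(2g).
Velocity head = V^2/(2g) = 2.85^2 / (2*9.81) = 8.1225 / 19.62 = 0.414 m.
E = 4.99 + 0.414 = 5.404 m.

5.404


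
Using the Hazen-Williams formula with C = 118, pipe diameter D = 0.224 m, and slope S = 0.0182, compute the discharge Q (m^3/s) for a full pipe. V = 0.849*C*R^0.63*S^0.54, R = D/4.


For a full circular pipe, R = D/4 = 0.224/4 = 0.056 m.
V = 0.849 * 118 * 0.056^0.63 * 0.0182^0.54
  = 0.849 * 118 * 0.162689 * 0.114931
  = 1.8732 m/s.
Pipe area A = pi*D^2/4 = pi*0.224^2/4 = 0.0394 m^2.
Q = A * V = 0.0394 * 1.8732 = 0.0738 m^3/s.

0.0738


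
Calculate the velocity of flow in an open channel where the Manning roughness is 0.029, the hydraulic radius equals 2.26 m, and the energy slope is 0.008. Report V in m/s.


Manning's equation gives V = (1/n) * R^(2/3) * S^(1/2).
First, compute R^(2/3) = 2.26^(2/3) = 1.7222.
Next, S^(1/2) = 0.008^(1/2) = 0.089443.
Then 1/n = 1/0.029 = 34.48.
V = 34.48 * 1.7222 * 0.089443 = 5.3115 m/s.

5.3115


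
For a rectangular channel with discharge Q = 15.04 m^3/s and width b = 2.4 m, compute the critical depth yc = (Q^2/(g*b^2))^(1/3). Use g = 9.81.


Using yc = (Q^2 / (g * b^2))^(1/3):
Q^2 = 15.04^2 = 226.2.
g * b^2 = 9.81 * 2.4^2 = 9.81 * 5.76 = 56.51.
Q^2 / (g*b^2) = 226.2 / 56.51 = 4.0028.
yc = 4.0028^(1/3) = 1.5878 m.

1.5878


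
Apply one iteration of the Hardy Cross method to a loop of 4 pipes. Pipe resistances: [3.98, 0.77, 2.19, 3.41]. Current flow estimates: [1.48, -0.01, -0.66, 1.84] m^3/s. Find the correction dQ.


Numerator terms (r*Q*|Q|): 3.98*1.48*|1.48| = 8.7178; 0.77*-0.01*|-0.01| = -0.0001; 2.19*-0.66*|-0.66| = -0.954; 3.41*1.84*|1.84| = 11.5449.
Sum of numerator = 19.3086.
Denominator terms (r*|Q|): 3.98*|1.48| = 5.8904; 0.77*|-0.01| = 0.0077; 2.19*|-0.66| = 1.4454; 3.41*|1.84| = 6.2744.
2 * sum of denominator = 2 * 13.6179 = 27.2358.
dQ = -19.3086 / 27.2358 = -0.7089 m^3/s.

-0.7089


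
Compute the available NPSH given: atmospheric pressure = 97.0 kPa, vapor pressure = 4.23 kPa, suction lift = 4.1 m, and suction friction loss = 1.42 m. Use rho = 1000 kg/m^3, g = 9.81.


NPSHa = p_atm/(rho*g) - z_s - hf_s - p_vap/(rho*g).
p_atm/(rho*g) = 97.0*1000 / (1000*9.81) = 9.888 m.
p_vap/(rho*g) = 4.23*1000 / (1000*9.81) = 0.431 m.
NPSHa = 9.888 - 4.1 - 1.42 - 0.431
      = 3.94 m.

3.94


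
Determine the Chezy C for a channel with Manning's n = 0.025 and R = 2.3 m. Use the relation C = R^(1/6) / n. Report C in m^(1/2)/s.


The Chezy coefficient relates to Manning's n through C = R^(1/6) / n.
R^(1/6) = 2.3^(1/6) = 1.148915.
C = 1.148915 / 0.025 = 45.96 m^(1/2)/s.

45.96


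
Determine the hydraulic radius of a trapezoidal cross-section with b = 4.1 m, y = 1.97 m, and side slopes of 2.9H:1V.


For a trapezoidal section with side slope z:
A = (b + z*y)*y = (4.1 + 2.9*1.97)*1.97 = 19.332 m^2.
P = b + 2*y*sqrt(1 + z^2) = 4.1 + 2*1.97*sqrt(1 + 2.9^2) = 16.186 m.
R = A/P = 19.332 / 16.186 = 1.1943 m.

1.1943


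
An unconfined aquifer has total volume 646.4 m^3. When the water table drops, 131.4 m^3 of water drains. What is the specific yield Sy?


Specific yield Sy = Volume drained / Total volume.
Sy = 131.4 / 646.4
   = 0.2033.

0.2033


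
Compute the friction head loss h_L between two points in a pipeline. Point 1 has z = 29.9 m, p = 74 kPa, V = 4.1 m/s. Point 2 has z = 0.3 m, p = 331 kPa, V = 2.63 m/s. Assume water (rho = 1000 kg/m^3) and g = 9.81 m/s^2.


Total head at each section: H = z + p/(rho*g) + V^2/(2g).
H1 = 29.9 + 74*1000/(1000*9.81) + 4.1^2/(2*9.81)
   = 29.9 + 7.543 + 0.8568
   = 38.3 m.
H2 = 0.3 + 331*1000/(1000*9.81) + 2.63^2/(2*9.81)
   = 0.3 + 33.741 + 0.3525
   = 34.394 m.
h_L = H1 - H2 = 38.3 - 34.394 = 3.906 m.

3.906


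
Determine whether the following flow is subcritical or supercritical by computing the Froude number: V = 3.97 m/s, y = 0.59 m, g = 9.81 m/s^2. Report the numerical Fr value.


The Froude number is defined as Fr = V / sqrt(g*y).
g*y = 9.81 * 0.59 = 5.7879.
sqrt(g*y) = sqrt(5.7879) = 2.4058.
Fr = 3.97 / 2.4058 = 1.6502.
Since Fr > 1, the flow is supercritical.

1.6502


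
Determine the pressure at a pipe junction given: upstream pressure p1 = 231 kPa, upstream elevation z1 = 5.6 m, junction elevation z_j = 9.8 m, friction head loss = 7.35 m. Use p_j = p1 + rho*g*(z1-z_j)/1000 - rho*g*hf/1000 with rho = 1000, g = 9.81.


Junction pressure: p_j = p1 + rho*g*(z1 - z_j)/1000 - rho*g*hf/1000.
Elevation term = 1000*9.81*(5.6 - 9.8)/1000 = -41.202 kPa.
Friction term = 1000*9.81*7.35/1000 = 72.103 kPa.
p_j = 231 + -41.202 - 72.103 = 117.69 kPa.

117.69


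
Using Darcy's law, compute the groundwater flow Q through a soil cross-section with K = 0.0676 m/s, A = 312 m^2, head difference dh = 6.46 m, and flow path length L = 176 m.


Darcy's law: Q = K * A * i, where i = dh/L.
Hydraulic gradient i = 6.46 / 176 = 0.036705.
Q = 0.0676 * 312 * 0.036705
  = 0.7741 m^3/s.

0.7741


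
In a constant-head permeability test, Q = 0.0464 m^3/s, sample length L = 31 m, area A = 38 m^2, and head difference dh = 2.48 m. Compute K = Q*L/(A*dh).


From K = Q*L / (A*dh):
Numerator: Q*L = 0.0464 * 31 = 1.4384.
Denominator: A*dh = 38 * 2.48 = 94.24.
K = 1.4384 / 94.24 = 0.015263 m/s.

0.015263


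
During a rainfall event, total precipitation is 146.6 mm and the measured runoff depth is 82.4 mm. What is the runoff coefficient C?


The runoff coefficient C = runoff depth / rainfall depth.
C = 82.4 / 146.6
  = 0.5621.

0.5621


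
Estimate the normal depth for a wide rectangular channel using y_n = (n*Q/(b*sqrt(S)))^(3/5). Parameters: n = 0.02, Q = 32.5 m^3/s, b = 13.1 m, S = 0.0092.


We use the wide-channel approximation y_n = (n*Q/(b*sqrt(S)))^(3/5).
sqrt(S) = sqrt(0.0092) = 0.095917.
Numerator: n*Q = 0.02 * 32.5 = 0.65.
Denominator: b*sqrt(S) = 13.1 * 0.095917 = 1.256513.
arg = 0.5173.
y_n = 0.5173^(3/5) = 0.6734 m.

0.6734


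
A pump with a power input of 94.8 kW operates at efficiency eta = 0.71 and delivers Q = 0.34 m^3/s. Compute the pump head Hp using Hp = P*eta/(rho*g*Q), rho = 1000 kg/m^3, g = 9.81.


Pump head formula: Hp = P * eta / (rho * g * Q).
Numerator: P * eta = 94.8 * 1000 * 0.71 = 67308.0 W.
Denominator: rho * g * Q = 1000 * 9.81 * 0.34 = 3335.4.
Hp = 67308.0 / 3335.4 = 20.18 m.

20.18


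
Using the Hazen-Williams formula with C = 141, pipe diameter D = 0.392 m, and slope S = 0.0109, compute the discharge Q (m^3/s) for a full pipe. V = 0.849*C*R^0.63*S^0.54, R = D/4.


For a full circular pipe, R = D/4 = 0.392/4 = 0.098 m.
V = 0.849 * 141 * 0.098^0.63 * 0.0109^0.54
  = 0.849 * 141 * 0.231458 * 0.087139
  = 2.4144 m/s.
Pipe area A = pi*D^2/4 = pi*0.392^2/4 = 0.1207 m^2.
Q = A * V = 0.1207 * 2.4144 = 0.2914 m^3/s.

0.2914


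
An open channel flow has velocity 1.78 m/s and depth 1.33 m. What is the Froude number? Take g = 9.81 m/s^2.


The Froude number is defined as Fr = V / sqrt(g*y).
g*y = 9.81 * 1.33 = 13.0473.
sqrt(g*y) = sqrt(13.0473) = 3.6121.
Fr = 1.78 / 3.6121 = 0.4928.

0.4928


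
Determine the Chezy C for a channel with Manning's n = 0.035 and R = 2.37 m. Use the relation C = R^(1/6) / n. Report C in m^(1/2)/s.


The Chezy coefficient relates to Manning's n through C = R^(1/6) / n.
R^(1/6) = 2.37^(1/6) = 1.15467.
C = 1.15467 / 0.035 = 32.99 m^(1/2)/s.

32.99


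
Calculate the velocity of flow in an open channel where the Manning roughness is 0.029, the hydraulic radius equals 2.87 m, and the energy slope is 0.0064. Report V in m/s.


Manning's equation gives V = (1/n) * R^(2/3) * S^(1/2).
First, compute R^(2/3) = 2.87^(2/3) = 2.0195.
Next, S^(1/2) = 0.0064^(1/2) = 0.08.
Then 1/n = 1/0.029 = 34.48.
V = 34.48 * 2.0195 * 0.08 = 5.5712 m/s.

5.5712


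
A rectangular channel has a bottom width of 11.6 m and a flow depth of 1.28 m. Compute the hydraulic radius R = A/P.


For a rectangular section:
Flow area A = b * y = 11.6 * 1.28 = 14.85 m^2.
Wetted perimeter P = b + 2y = 11.6 + 2*1.28 = 14.16 m.
Hydraulic radius R = A/P = 14.85 / 14.16 = 1.0486 m.

1.0486


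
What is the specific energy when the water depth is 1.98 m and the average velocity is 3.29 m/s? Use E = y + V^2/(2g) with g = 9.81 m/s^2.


Specific energy E = y + V^2/(2g).
Velocity head = V^2/(2g) = 3.29^2 / (2*9.81) = 10.8241 / 19.62 = 0.5517 m.
E = 1.98 + 0.5517 = 2.5317 m.

2.5317


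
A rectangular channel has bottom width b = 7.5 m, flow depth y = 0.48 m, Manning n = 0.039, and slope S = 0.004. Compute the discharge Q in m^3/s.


For a rectangular channel, the cross-sectional area A = b * y = 7.5 * 0.48 = 3.6 m^2.
The wetted perimeter P = b + 2y = 7.5 + 2*0.48 = 8.46 m.
Hydraulic radius R = A/P = 3.6/8.46 = 0.4255 m.
Velocity V = (1/n)*R^(2/3)*S^(1/2) = (1/0.039)*0.4255^(2/3)*0.004^(1/2) = 0.9175 m/s.
Discharge Q = A * V = 3.6 * 0.9175 = 3.303 m^3/s.

3.303


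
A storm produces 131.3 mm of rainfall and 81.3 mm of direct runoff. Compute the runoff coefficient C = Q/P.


The runoff coefficient C = runoff depth / rainfall depth.
C = 81.3 / 131.3
  = 0.6192.

0.6192


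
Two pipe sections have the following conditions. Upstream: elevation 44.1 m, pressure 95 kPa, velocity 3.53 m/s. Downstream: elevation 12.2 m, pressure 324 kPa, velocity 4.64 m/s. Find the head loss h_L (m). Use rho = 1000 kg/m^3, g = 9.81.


Total head at each section: H = z + p/(rho*g) + V^2/(2g).
H1 = 44.1 + 95*1000/(1000*9.81) + 3.53^2/(2*9.81)
   = 44.1 + 9.684 + 0.6351
   = 54.419 m.
H2 = 12.2 + 324*1000/(1000*9.81) + 4.64^2/(2*9.81)
   = 12.2 + 33.028 + 1.0973
   = 46.325 m.
h_L = H1 - H2 = 54.419 - 46.325 = 8.094 m.

8.094


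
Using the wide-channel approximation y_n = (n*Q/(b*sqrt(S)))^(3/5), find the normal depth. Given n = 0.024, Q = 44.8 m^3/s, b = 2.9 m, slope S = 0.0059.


We use the wide-channel approximation y_n = (n*Q/(b*sqrt(S)))^(3/5).
sqrt(S) = sqrt(0.0059) = 0.076811.
Numerator: n*Q = 0.024 * 44.8 = 1.0752.
Denominator: b*sqrt(S) = 2.9 * 0.076811 = 0.222752.
arg = 4.8269.
y_n = 4.8269^(3/5) = 2.5716 m.

2.5716


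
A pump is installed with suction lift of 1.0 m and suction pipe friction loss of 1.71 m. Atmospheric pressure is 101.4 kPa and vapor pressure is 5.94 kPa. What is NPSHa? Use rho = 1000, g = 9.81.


NPSHa = p_atm/(rho*g) - z_s - hf_s - p_vap/(rho*g).
p_atm/(rho*g) = 101.4*1000 / (1000*9.81) = 10.336 m.
p_vap/(rho*g) = 5.94*1000 / (1000*9.81) = 0.606 m.
NPSHa = 10.336 - 1.0 - 1.71 - 0.606
      = 7.02 m.

7.02


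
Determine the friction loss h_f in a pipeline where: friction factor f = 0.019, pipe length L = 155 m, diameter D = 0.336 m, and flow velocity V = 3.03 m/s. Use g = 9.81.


Darcy-Weisbach equation: h_f = f * (L/D) * V^2/(2g).
f * L/D = 0.019 * 155/0.336 = 8.7649.
V^2/(2g) = 3.03^2 / (2*9.81) = 9.1809 / 19.62 = 0.4679 m.
h_f = 8.7649 * 0.4679 = 4.101 m.

4.101


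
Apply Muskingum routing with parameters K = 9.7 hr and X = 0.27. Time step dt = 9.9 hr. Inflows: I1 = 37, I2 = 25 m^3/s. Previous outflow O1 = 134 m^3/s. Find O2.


Muskingum coefficients:
denom = 2*K*(1-X) + dt = 2*9.7*(1-0.27) + 9.9 = 24.062.
C0 = (dt - 2*K*X)/denom = (9.9 - 2*9.7*0.27)/24.062 = 0.1937.
C1 = (dt + 2*K*X)/denom = (9.9 + 2*9.7*0.27)/24.062 = 0.6291.
C2 = (2*K*(1-X) - dt)/denom = 0.1771.
O2 = C0*I2 + C1*I1 + C2*O1
   = 0.1937*25 + 0.6291*37 + 0.1771*134
   = 51.86 m^3/s.

51.86


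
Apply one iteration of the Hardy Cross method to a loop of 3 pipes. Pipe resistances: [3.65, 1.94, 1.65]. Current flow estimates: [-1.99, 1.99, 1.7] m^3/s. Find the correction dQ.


Numerator terms (r*Q*|Q|): 3.65*-1.99*|-1.99| = -14.4544; 1.94*1.99*|1.99| = 7.6826; 1.65*1.7*|1.7| = 4.7685.
Sum of numerator = -2.0033.
Denominator terms (r*|Q|): 3.65*|-1.99| = 7.2635; 1.94*|1.99| = 3.8606; 1.65*|1.7| = 2.805.
2 * sum of denominator = 2 * 13.9291 = 27.8582.
dQ = --2.0033 / 27.8582 = 0.0719 m^3/s.

0.0719


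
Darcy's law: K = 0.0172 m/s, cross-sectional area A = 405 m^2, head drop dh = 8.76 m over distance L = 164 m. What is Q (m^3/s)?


Darcy's law: Q = K * A * i, where i = dh/L.
Hydraulic gradient i = 8.76 / 164 = 0.053415.
Q = 0.0172 * 405 * 0.053415
  = 0.3721 m^3/s.

0.3721


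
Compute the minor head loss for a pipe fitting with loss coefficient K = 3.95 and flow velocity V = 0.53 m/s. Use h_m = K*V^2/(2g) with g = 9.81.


Minor loss formula: h_m = K * V^2/(2g).
V^2 = 0.53^2 = 0.2809.
V^2/(2g) = 0.2809 / 19.62 = 0.0143 m.
h_m = 3.95 * 0.0143 = 0.0566 m.

0.0566


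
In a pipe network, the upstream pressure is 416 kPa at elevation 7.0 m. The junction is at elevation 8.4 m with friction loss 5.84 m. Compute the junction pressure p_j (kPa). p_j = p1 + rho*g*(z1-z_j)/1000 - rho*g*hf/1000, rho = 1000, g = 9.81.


Junction pressure: p_j = p1 + rho*g*(z1 - z_j)/1000 - rho*g*hf/1000.
Elevation term = 1000*9.81*(7.0 - 8.4)/1000 = -13.734 kPa.
Friction term = 1000*9.81*5.84/1000 = 57.29 kPa.
p_j = 416 + -13.734 - 57.29 = 344.98 kPa.

344.98


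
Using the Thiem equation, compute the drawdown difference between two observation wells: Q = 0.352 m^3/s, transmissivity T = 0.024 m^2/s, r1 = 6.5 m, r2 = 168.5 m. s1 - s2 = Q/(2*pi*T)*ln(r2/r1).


Thiem equation: s1 - s2 = Q/(2*pi*T) * ln(r2/r1).
ln(r2/r1) = ln(168.5/6.5) = 3.2551.
Q/(2*pi*T) = 0.352 / (2*pi*0.024) = 0.352 / 0.1508 = 2.3343.
s1 - s2 = 2.3343 * 3.2551 = 7.5984 m.

7.5984


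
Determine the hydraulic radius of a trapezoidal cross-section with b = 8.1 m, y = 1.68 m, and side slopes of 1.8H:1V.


For a trapezoidal section with side slope z:
A = (b + z*y)*y = (8.1 + 1.8*1.68)*1.68 = 18.688 m^2.
P = b + 2*y*sqrt(1 + z^2) = 8.1 + 2*1.68*sqrt(1 + 1.8^2) = 15.019 m.
R = A/P = 18.688 / 15.019 = 1.2443 m.

1.2443


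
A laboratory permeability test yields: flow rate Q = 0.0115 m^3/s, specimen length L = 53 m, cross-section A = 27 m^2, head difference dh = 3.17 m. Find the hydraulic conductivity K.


From K = Q*L / (A*dh):
Numerator: Q*L = 0.0115 * 53 = 0.6095.
Denominator: A*dh = 27 * 3.17 = 85.59.
K = 0.6095 / 85.59 = 0.007121 m/s.

0.007121


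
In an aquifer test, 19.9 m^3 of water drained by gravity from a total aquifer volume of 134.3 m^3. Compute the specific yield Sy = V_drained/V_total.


Specific yield Sy = Volume drained / Total volume.
Sy = 19.9 / 134.3
   = 0.1482.

0.1482


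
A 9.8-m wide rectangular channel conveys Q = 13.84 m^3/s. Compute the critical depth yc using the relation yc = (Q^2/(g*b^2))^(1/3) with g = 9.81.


Using yc = (Q^2 / (g * b^2))^(1/3):
Q^2 = 13.84^2 = 191.55.
g * b^2 = 9.81 * 9.8^2 = 9.81 * 96.04 = 942.15.
Q^2 / (g*b^2) = 191.55 / 942.15 = 0.2033.
yc = 0.2033^(1/3) = 0.588 m.

0.588


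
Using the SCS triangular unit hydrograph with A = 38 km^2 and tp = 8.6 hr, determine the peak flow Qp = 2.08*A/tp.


SCS formula: Qp = 2.08 * A / tp.
Qp = 2.08 * 38 / 8.6
   = 79.04 / 8.6
   = 9.19 m^3/s per cm.

9.19


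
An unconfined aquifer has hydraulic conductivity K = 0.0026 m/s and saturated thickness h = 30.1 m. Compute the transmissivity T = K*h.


Transmissivity is defined as T = K * h.
T = 0.0026 * 30.1
  = 0.0783 m^2/s.

0.0783


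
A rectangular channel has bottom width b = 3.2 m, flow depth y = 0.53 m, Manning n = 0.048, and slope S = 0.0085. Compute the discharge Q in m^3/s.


For a rectangular channel, the cross-sectional area A = b * y = 3.2 * 0.53 = 1.7 m^2.
The wetted perimeter P = b + 2y = 3.2 + 2*0.53 = 4.26 m.
Hydraulic radius R = A/P = 1.7/4.26 = 0.3981 m.
Velocity V = (1/n)*R^(2/3)*S^(1/2) = (1/0.048)*0.3981^(2/3)*0.0085^(1/2) = 1.0395 m/s.
Discharge Q = A * V = 1.7 * 1.0395 = 1.763 m^3/s.

1.763


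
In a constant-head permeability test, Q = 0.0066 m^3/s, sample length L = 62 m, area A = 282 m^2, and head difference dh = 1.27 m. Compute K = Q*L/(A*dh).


From K = Q*L / (A*dh):
Numerator: Q*L = 0.0066 * 62 = 0.4092.
Denominator: A*dh = 282 * 1.27 = 358.14.
K = 0.4092 / 358.14 = 0.001143 m/s.

0.001143


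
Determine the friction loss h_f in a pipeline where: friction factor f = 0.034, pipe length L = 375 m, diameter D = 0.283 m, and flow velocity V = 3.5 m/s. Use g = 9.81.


Darcy-Weisbach equation: h_f = f * (L/D) * V^2/(2g).
f * L/D = 0.034 * 375/0.283 = 45.053.
V^2/(2g) = 3.5^2 / (2*9.81) = 12.25 / 19.62 = 0.6244 m.
h_f = 45.053 * 0.6244 = 28.129 m.

28.129


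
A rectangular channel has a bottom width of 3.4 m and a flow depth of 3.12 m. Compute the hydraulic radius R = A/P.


For a rectangular section:
Flow area A = b * y = 3.4 * 3.12 = 10.61 m^2.
Wetted perimeter P = b + 2y = 3.4 + 2*3.12 = 9.64 m.
Hydraulic radius R = A/P = 10.61 / 9.64 = 1.1004 m.

1.1004


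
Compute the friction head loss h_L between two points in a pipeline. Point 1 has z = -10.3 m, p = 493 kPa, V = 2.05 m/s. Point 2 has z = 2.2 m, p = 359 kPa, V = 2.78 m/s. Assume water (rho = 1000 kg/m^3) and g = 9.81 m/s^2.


Total head at each section: H = z + p/(rho*g) + V^2/(2g).
H1 = -10.3 + 493*1000/(1000*9.81) + 2.05^2/(2*9.81)
   = -10.3 + 50.255 + 0.2142
   = 40.169 m.
H2 = 2.2 + 359*1000/(1000*9.81) + 2.78^2/(2*9.81)
   = 2.2 + 36.595 + 0.3939
   = 39.189 m.
h_L = H1 - H2 = 40.169 - 39.189 = 0.98 m.

0.98


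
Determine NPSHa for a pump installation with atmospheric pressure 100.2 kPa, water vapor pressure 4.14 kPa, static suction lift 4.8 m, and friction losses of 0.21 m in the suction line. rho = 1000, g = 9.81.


NPSHa = p_atm/(rho*g) - z_s - hf_s - p_vap/(rho*g).
p_atm/(rho*g) = 100.2*1000 / (1000*9.81) = 10.214 m.
p_vap/(rho*g) = 4.14*1000 / (1000*9.81) = 0.422 m.
NPSHa = 10.214 - 4.8 - 0.21 - 0.422
      = 4.78 m.

4.78


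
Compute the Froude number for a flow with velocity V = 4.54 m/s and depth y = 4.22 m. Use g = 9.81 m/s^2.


The Froude number is defined as Fr = V / sqrt(g*y).
g*y = 9.81 * 4.22 = 41.3982.
sqrt(g*y) = sqrt(41.3982) = 6.4341.
Fr = 4.54 / 6.4341 = 0.7056.

0.7056


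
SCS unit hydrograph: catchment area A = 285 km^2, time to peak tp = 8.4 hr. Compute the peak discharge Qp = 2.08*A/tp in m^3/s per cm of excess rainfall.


SCS formula: Qp = 2.08 * A / tp.
Qp = 2.08 * 285 / 8.4
   = 592.8 / 8.4
   = 70.57 m^3/s per cm.

70.57


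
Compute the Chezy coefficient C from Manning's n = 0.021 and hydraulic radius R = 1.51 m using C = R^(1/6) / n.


The Chezy coefficient relates to Manning's n through C = R^(1/6) / n.
R^(1/6) = 1.51^(1/6) = 1.071099.
C = 1.071099 / 0.021 = 51.0 m^(1/2)/s.

51.0


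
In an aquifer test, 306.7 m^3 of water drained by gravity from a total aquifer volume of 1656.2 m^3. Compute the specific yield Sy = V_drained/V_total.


Specific yield Sy = Volume drained / Total volume.
Sy = 306.7 / 1656.2
   = 0.1852.

0.1852


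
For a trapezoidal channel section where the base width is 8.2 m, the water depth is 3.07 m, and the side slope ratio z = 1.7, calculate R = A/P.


For a trapezoidal section with side slope z:
A = (b + z*y)*y = (8.2 + 1.7*3.07)*3.07 = 41.196 m^2.
P = b + 2*y*sqrt(1 + z^2) = 8.2 + 2*3.07*sqrt(1 + 1.7^2) = 20.31 m.
R = A/P = 41.196 / 20.31 = 2.0284 m.

2.0284


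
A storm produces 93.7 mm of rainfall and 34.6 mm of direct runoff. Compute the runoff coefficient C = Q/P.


The runoff coefficient C = runoff depth / rainfall depth.
C = 34.6 / 93.7
  = 0.3693.

0.3693


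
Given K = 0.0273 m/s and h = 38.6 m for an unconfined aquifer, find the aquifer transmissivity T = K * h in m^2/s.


Transmissivity is defined as T = K * h.
T = 0.0273 * 38.6
  = 1.0538 m^2/s.

1.0538


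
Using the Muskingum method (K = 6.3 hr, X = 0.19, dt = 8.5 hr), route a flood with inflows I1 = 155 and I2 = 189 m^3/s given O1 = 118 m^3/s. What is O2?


Muskingum coefficients:
denom = 2*K*(1-X) + dt = 2*6.3*(1-0.19) + 8.5 = 18.706.
C0 = (dt - 2*K*X)/denom = (8.5 - 2*6.3*0.19)/18.706 = 0.3264.
C1 = (dt + 2*K*X)/denom = (8.5 + 2*6.3*0.19)/18.706 = 0.5824.
C2 = (2*K*(1-X) - dt)/denom = 0.0912.
O2 = C0*I2 + C1*I1 + C2*O1
   = 0.3264*189 + 0.5824*155 + 0.0912*118
   = 162.72 m^3/s.

162.72


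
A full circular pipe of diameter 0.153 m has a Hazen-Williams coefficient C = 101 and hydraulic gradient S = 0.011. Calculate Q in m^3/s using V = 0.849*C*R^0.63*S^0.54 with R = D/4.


For a full circular pipe, R = D/4 = 0.153/4 = 0.0382 m.
V = 0.849 * 101 * 0.0382^0.63 * 0.011^0.54
  = 0.849 * 101 * 0.127955 * 0.087569
  = 0.9608 m/s.
Pipe area A = pi*D^2/4 = pi*0.153^2/4 = 0.0184 m^2.
Q = A * V = 0.0184 * 0.9608 = 0.0177 m^3/s.

0.0177


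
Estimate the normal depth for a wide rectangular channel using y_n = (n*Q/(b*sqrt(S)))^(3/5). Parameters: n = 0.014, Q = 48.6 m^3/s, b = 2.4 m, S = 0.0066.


We use the wide-channel approximation y_n = (n*Q/(b*sqrt(S)))^(3/5).
sqrt(S) = sqrt(0.0066) = 0.08124.
Numerator: n*Q = 0.014 * 48.6 = 0.6804.
Denominator: b*sqrt(S) = 2.4 * 0.08124 = 0.194976.
arg = 3.4896.
y_n = 3.4896^(3/5) = 2.1167 m.

2.1167


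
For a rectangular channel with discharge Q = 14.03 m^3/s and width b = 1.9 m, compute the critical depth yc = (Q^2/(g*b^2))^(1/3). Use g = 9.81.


Using yc = (Q^2 / (g * b^2))^(1/3):
Q^2 = 14.03^2 = 196.84.
g * b^2 = 9.81 * 1.9^2 = 9.81 * 3.61 = 35.41.
Q^2 / (g*b^2) = 196.84 / 35.41 = 5.5589.
yc = 5.5589^(1/3) = 1.7714 m.

1.7714


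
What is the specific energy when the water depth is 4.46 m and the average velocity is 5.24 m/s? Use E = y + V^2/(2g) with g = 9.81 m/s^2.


Specific energy E = y + V^2/(2g).
Velocity head = V^2/(2g) = 5.24^2 / (2*9.81) = 27.4576 / 19.62 = 1.3995 m.
E = 4.46 + 1.3995 = 5.8595 m.

5.8595


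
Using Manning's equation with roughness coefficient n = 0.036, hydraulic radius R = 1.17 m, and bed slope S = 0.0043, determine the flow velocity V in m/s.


Manning's equation gives V = (1/n) * R^(2/3) * S^(1/2).
First, compute R^(2/3) = 1.17^(2/3) = 1.1103.
Next, S^(1/2) = 0.0043^(1/2) = 0.065574.
Then 1/n = 1/0.036 = 27.78.
V = 27.78 * 1.1103 * 0.065574 = 2.0225 m/s.

2.0225


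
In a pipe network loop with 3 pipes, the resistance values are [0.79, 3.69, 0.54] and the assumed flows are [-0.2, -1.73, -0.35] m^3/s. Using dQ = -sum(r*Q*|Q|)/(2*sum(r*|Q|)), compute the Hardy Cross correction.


Numerator terms (r*Q*|Q|): 0.79*-0.2*|-0.2| = -0.0316; 3.69*-1.73*|-1.73| = -11.0438; 0.54*-0.35*|-0.35| = -0.0662.
Sum of numerator = -11.1416.
Denominator terms (r*|Q|): 0.79*|-0.2| = 0.158; 3.69*|-1.73| = 6.3837; 0.54*|-0.35| = 0.189.
2 * sum of denominator = 2 * 6.7307 = 13.4614.
dQ = --11.1416 / 13.4614 = 0.8277 m^3/s.

0.8277


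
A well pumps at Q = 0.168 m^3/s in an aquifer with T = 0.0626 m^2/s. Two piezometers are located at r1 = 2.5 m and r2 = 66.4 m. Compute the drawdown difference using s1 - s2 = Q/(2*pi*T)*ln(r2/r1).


Thiem equation: s1 - s2 = Q/(2*pi*T) * ln(r2/r1).
ln(r2/r1) = ln(66.4/2.5) = 3.2794.
Q/(2*pi*T) = 0.168 / (2*pi*0.0626) = 0.168 / 0.3933 = 0.4271.
s1 - s2 = 0.4271 * 3.2794 = 1.4007 m.

1.4007


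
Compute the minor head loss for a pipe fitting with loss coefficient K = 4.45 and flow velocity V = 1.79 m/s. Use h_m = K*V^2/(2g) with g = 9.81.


Minor loss formula: h_m = K * V^2/(2g).
V^2 = 1.79^2 = 3.2041.
V^2/(2g) = 3.2041 / 19.62 = 0.1633 m.
h_m = 4.45 * 0.1633 = 0.7267 m.

0.7267


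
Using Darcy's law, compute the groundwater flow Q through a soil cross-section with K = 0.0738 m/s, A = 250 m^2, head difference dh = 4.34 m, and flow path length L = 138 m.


Darcy's law: Q = K * A * i, where i = dh/L.
Hydraulic gradient i = 4.34 / 138 = 0.031449.
Q = 0.0738 * 250 * 0.031449
  = 0.5802 m^3/s.

0.5802


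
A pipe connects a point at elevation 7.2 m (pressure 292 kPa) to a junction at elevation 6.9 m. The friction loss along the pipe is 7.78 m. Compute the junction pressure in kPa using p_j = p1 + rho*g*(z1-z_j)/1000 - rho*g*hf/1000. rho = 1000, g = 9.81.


Junction pressure: p_j = p1 + rho*g*(z1 - z_j)/1000 - rho*g*hf/1000.
Elevation term = 1000*9.81*(7.2 - 6.9)/1000 = 2.943 kPa.
Friction term = 1000*9.81*7.78/1000 = 76.322 kPa.
p_j = 292 + 2.943 - 76.322 = 218.62 kPa.

218.62
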